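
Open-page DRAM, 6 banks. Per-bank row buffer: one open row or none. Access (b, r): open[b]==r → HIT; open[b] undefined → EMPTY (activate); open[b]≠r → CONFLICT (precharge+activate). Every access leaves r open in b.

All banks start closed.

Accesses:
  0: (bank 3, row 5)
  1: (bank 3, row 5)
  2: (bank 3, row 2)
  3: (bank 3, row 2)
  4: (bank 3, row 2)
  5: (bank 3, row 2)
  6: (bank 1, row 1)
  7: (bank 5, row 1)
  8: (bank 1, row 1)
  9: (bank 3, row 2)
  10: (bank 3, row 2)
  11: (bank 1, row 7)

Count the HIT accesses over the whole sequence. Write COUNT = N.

COUNT = 7

0: bank 3 row 5 — prev None → EMPTY
1: bank 3 row 5 — prev 5 → HIT
2: bank 3 row 2 — prev 5 → CONFLICT
3: bank 3 row 2 — prev 2 → HIT
4: bank 3 row 2 — prev 2 → HIT
5: bank 3 row 2 — prev 2 → HIT
6: bank 1 row 1 — prev None → EMPTY
7: bank 5 row 1 — prev None → EMPTY
8: bank 1 row 1 — prev 1 → HIT
9: bank 3 row 2 — prev 2 → HIT
10: bank 3 row 2 — prev 2 → HIT
11: bank 1 row 7 — prev 1 → CONFLICT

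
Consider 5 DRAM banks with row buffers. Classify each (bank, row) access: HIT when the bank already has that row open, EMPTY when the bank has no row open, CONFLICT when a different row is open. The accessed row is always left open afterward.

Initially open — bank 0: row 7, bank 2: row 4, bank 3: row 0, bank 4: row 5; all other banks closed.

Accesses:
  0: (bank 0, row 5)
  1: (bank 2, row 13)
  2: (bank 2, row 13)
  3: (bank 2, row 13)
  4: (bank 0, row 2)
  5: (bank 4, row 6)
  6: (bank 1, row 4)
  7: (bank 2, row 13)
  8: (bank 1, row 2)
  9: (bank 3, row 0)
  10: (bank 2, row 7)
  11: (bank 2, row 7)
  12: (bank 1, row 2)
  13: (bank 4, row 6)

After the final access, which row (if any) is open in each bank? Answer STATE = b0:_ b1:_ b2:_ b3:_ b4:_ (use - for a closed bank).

0: bank 0 row 5 — prev 7 → CONFLICT
1: bank 2 row 13 — prev 4 → CONFLICT
2: bank 2 row 13 — prev 13 → HIT
3: bank 2 row 13 — prev 13 → HIT
4: bank 0 row 2 — prev 5 → CONFLICT
5: bank 4 row 6 — prev 5 → CONFLICT
6: bank 1 row 4 — prev None → EMPTY
7: bank 2 row 13 — prev 13 → HIT
8: bank 1 row 2 — prev 4 → CONFLICT
9: bank 3 row 0 — prev 0 → HIT
10: bank 2 row 7 — prev 13 → CONFLICT
11: bank 2 row 7 — prev 7 → HIT
12: bank 1 row 2 — prev 2 → HIT
13: bank 4 row 6 — prev 6 → HIT

STATE = b0:2 b1:2 b2:7 b3:0 b4:6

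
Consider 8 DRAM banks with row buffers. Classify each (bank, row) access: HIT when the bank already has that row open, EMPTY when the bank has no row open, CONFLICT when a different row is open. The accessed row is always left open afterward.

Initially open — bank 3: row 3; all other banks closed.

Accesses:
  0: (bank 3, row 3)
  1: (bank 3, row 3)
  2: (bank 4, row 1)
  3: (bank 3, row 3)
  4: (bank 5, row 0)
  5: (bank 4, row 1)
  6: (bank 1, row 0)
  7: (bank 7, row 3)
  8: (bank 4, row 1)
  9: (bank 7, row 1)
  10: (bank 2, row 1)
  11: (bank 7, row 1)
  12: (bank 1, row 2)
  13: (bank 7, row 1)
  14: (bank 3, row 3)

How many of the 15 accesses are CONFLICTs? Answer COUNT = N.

step 0: bank3 3->3 [HIT]
step 1: bank3 3->3 [HIT]
step 2: bank4 None->1 [EMPTY]
step 3: bank3 3->3 [HIT]
step 4: bank5 None->0 [EMPTY]
step 5: bank4 1->1 [HIT]
step 6: bank1 None->0 [EMPTY]
step 7: bank7 None->3 [EMPTY]
step 8: bank4 1->1 [HIT]
step 9: bank7 3->1 [CONFLICT]
step 10: bank2 None->1 [EMPTY]
step 11: bank7 1->1 [HIT]
step 12: bank1 0->2 [CONFLICT]
step 13: bank7 1->1 [HIT]
step 14: bank3 3->3 [HIT]

COUNT = 2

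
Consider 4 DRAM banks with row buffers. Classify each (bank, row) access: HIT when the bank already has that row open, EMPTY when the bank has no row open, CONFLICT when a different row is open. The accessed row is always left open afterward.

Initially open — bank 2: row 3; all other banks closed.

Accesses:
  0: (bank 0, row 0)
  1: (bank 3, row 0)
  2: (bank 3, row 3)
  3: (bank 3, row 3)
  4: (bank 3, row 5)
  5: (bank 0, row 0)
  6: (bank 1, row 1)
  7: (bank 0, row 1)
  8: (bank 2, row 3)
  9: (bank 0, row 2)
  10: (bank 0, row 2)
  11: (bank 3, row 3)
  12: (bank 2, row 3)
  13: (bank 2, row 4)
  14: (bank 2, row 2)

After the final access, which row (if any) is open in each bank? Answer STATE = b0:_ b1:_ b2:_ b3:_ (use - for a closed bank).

  [0] b0 r0: no row ⇒ E
  [1] b3 r0: no row ⇒ E
  [2] b3 r3: had r0 ⇒ C
  [3] b3 r3: had r3 ⇒ H
  [4] b3 r5: had r3 ⇒ C
  [5] b0 r0: had r0 ⇒ H
  [6] b1 r1: no row ⇒ E
  [7] b0 r1: had r0 ⇒ C
  [8] b2 r3: had r3 ⇒ H
  [9] b0 r2: had r1 ⇒ C
  [10] b0 r2: had r2 ⇒ H
  [11] b3 r3: had r5 ⇒ C
  [12] b2 r3: had r3 ⇒ H
  [13] b2 r4: had r3 ⇒ C
  [14] b2 r2: had r4 ⇒ C

STATE = b0:2 b1:1 b2:2 b3:3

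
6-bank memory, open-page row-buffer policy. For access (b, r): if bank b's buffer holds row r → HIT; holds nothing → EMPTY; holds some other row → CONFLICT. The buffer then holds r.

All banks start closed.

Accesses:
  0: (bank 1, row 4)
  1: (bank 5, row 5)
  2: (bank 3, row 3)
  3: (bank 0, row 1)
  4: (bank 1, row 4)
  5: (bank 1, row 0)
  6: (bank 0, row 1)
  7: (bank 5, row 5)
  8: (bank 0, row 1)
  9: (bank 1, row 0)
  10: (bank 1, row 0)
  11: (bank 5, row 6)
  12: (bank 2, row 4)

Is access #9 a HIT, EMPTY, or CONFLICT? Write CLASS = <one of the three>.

CLASS = HIT

step 0: bank1 None->4 [EMPTY]
step 1: bank5 None->5 [EMPTY]
step 2: bank3 None->3 [EMPTY]
step 3: bank0 None->1 [EMPTY]
step 4: bank1 4->4 [HIT]
step 5: bank1 4->0 [CONFLICT]
step 6: bank0 1->1 [HIT]
step 7: bank5 5->5 [HIT]
step 8: bank0 1->1 [HIT]
step 9: bank1 0->0 [HIT]
step 10: bank1 0->0 [HIT]
step 11: bank5 5->6 [CONFLICT]
step 12: bank2 None->4 [EMPTY]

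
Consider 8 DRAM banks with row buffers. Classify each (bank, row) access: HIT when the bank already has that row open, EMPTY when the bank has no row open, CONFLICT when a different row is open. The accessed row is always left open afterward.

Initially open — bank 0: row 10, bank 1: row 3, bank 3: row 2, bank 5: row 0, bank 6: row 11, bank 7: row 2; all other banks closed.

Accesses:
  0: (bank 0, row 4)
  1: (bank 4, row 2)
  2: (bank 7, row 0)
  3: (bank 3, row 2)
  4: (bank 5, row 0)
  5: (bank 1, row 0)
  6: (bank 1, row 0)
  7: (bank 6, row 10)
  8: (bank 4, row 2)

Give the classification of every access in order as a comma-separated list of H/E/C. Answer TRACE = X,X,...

  [0] b0 r4: had r10 ⇒ C
  [1] b4 r2: no row ⇒ E
  [2] b7 r0: had r2 ⇒ C
  [3] b3 r2: had r2 ⇒ H
  [4] b5 r0: had r0 ⇒ H
  [5] b1 r0: had r3 ⇒ C
  [6] b1 r0: had r0 ⇒ H
  [7] b6 r10: had r11 ⇒ C
  [8] b4 r2: had r2 ⇒ H

TRACE = C,E,C,H,H,C,H,C,H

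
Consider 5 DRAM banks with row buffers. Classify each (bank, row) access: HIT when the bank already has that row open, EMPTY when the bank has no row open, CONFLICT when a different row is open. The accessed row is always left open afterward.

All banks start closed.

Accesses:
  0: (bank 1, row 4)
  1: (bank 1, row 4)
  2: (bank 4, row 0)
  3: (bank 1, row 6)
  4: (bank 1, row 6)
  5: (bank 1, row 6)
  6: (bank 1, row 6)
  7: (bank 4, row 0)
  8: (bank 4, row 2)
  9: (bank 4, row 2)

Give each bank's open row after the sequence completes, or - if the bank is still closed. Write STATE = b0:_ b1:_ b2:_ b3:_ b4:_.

STATE = b0:- b1:6 b2:- b3:- b4:2

#0 (1,4) E
#1 (1,4) H  (was 4)
#2 (4,0) E
#3 (1,6) C  (was 4)
#4 (1,6) H  (was 6)
#5 (1,6) H  (was 6)
#6 (1,6) H  (was 6)
#7 (4,0) H  (was 0)
#8 (4,2) C  (was 0)
#9 (4,2) H  (was 2)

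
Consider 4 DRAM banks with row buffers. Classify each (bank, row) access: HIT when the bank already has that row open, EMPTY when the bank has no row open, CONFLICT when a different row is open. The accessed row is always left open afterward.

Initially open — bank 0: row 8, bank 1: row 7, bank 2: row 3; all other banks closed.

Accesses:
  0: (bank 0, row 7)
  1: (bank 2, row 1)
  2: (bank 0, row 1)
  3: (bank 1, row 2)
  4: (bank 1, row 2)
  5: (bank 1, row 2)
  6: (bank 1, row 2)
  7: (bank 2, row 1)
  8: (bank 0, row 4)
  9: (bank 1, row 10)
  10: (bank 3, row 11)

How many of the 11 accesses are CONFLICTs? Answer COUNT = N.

#0 (0,7) C  (was 8)
#1 (2,1) C  (was 3)
#2 (0,1) C  (was 7)
#3 (1,2) C  (was 7)
#4 (1,2) H  (was 2)
#5 (1,2) H  (was 2)
#6 (1,2) H  (was 2)
#7 (2,1) H  (was 1)
#8 (0,4) C  (was 1)
#9 (1,10) C  (was 2)
#10 (3,11) E

COUNT = 6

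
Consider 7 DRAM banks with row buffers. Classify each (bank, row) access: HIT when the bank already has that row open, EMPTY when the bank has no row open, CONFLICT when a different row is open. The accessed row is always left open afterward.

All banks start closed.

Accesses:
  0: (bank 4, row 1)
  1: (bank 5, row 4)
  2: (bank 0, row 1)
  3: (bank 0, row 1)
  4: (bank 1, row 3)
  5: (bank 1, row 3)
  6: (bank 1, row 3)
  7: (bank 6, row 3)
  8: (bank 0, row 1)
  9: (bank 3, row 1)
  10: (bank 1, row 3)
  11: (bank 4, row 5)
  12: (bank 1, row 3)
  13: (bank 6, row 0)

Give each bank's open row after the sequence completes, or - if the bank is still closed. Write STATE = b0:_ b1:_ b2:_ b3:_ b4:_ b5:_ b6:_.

STATE = b0:1 b1:3 b2:- b3:1 b4:5 b5:4 b6:0

step 0: bank4 None->1 [EMPTY]
step 1: bank5 None->4 [EMPTY]
step 2: bank0 None->1 [EMPTY]
step 3: bank0 1->1 [HIT]
step 4: bank1 None->3 [EMPTY]
step 5: bank1 3->3 [HIT]
step 6: bank1 3->3 [HIT]
step 7: bank6 None->3 [EMPTY]
step 8: bank0 1->1 [HIT]
step 9: bank3 None->1 [EMPTY]
step 10: bank1 3->3 [HIT]
step 11: bank4 1->5 [CONFLICT]
step 12: bank1 3->3 [HIT]
step 13: bank6 3->0 [CONFLICT]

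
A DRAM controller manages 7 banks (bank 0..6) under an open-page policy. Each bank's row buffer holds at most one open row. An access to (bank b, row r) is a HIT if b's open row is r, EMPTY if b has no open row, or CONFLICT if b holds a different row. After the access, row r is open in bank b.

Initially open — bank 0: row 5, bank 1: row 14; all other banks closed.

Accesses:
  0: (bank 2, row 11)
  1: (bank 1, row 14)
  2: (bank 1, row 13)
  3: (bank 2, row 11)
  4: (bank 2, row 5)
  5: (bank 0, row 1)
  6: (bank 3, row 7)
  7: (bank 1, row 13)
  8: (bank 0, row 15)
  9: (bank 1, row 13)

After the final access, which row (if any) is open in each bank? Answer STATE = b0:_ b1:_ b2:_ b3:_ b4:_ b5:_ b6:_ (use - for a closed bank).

step 0: bank2 None->11 [EMPTY]
step 1: bank1 14->14 [HIT]
step 2: bank1 14->13 [CONFLICT]
step 3: bank2 11->11 [HIT]
step 4: bank2 11->5 [CONFLICT]
step 5: bank0 5->1 [CONFLICT]
step 6: bank3 None->7 [EMPTY]
step 7: bank1 13->13 [HIT]
step 8: bank0 1->15 [CONFLICT]
step 9: bank1 13->13 [HIT]

STATE = b0:15 b1:13 b2:5 b3:7 b4:- b5:- b6:-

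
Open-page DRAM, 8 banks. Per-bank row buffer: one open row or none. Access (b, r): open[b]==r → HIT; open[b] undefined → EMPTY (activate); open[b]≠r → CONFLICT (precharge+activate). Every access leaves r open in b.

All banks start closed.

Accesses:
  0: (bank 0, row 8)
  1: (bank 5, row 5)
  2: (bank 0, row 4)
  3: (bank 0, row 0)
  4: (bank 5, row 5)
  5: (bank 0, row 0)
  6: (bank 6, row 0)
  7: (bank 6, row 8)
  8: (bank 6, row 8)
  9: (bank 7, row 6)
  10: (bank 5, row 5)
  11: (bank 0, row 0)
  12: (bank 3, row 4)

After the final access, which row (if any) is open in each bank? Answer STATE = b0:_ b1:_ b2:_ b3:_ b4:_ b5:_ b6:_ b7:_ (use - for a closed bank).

STATE = b0:0 b1:- b2:- b3:4 b4:- b5:5 b6:8 b7:6

  [0] b0 r8: no row ⇒ E
  [1] b5 r5: no row ⇒ E
  [2] b0 r4: had r8 ⇒ C
  [3] b0 r0: had r4 ⇒ C
  [4] b5 r5: had r5 ⇒ H
  [5] b0 r0: had r0 ⇒ H
  [6] b6 r0: no row ⇒ E
  [7] b6 r8: had r0 ⇒ C
  [8] b6 r8: had r8 ⇒ H
  [9] b7 r6: no row ⇒ E
  [10] b5 r5: had r5 ⇒ H
  [11] b0 r0: had r0 ⇒ H
  [12] b3 r4: no row ⇒ E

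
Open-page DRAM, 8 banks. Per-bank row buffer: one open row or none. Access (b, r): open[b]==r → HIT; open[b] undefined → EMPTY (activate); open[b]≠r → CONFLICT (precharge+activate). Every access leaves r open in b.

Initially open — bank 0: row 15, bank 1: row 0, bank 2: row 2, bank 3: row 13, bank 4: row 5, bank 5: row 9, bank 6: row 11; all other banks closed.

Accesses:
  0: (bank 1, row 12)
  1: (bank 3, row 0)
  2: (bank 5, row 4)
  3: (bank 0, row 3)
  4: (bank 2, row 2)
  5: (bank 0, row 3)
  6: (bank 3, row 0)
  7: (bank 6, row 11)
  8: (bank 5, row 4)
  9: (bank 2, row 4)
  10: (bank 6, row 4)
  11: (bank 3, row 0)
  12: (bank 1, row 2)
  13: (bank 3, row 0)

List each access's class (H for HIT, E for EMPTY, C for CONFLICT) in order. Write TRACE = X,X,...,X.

TRACE = C,C,C,C,H,H,H,H,H,C,C,H,C,H

0: bank 1 row 12 — prev 0 → CONFLICT
1: bank 3 row 0 — prev 13 → CONFLICT
2: bank 5 row 4 — prev 9 → CONFLICT
3: bank 0 row 3 — prev 15 → CONFLICT
4: bank 2 row 2 — prev 2 → HIT
5: bank 0 row 3 — prev 3 → HIT
6: bank 3 row 0 — prev 0 → HIT
7: bank 6 row 11 — prev 11 → HIT
8: bank 5 row 4 — prev 4 → HIT
9: bank 2 row 4 — prev 2 → CONFLICT
10: bank 6 row 4 — prev 11 → CONFLICT
11: bank 3 row 0 — prev 0 → HIT
12: bank 1 row 2 — prev 12 → CONFLICT
13: bank 3 row 0 — prev 0 → HIT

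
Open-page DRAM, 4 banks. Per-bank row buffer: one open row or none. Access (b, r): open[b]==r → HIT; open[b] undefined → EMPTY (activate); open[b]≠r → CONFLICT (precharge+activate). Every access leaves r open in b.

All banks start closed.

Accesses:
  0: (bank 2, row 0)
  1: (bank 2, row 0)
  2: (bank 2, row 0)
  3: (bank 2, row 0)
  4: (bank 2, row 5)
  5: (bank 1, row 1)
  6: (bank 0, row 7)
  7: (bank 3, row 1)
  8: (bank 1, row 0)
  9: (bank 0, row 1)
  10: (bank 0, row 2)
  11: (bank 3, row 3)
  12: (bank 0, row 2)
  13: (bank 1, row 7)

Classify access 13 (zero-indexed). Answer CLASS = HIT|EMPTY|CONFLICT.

CLASS = CONFLICT

  [0] b2 r0: no row ⇒ E
  [1] b2 r0: had r0 ⇒ H
  [2] b2 r0: had r0 ⇒ H
  [3] b2 r0: had r0 ⇒ H
  [4] b2 r5: had r0 ⇒ C
  [5] b1 r1: no row ⇒ E
  [6] b0 r7: no row ⇒ E
  [7] b3 r1: no row ⇒ E
  [8] b1 r0: had r1 ⇒ C
  [9] b0 r1: had r7 ⇒ C
  [10] b0 r2: had r1 ⇒ C
  [11] b3 r3: had r1 ⇒ C
  [12] b0 r2: had r2 ⇒ H
  [13] b1 r7: had r0 ⇒ C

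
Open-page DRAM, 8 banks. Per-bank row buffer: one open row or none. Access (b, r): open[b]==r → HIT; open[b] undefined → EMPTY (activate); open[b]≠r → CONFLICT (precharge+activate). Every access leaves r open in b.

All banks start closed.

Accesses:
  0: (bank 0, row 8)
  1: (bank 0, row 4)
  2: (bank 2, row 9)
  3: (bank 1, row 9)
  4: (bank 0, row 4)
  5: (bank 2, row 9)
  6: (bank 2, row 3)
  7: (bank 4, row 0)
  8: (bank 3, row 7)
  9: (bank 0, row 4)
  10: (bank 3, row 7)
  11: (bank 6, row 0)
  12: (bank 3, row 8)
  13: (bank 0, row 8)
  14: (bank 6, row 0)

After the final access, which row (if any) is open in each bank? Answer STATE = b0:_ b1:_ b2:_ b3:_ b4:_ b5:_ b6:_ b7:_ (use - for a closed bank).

STATE = b0:8 b1:9 b2:3 b3:8 b4:0 b5:- b6:0 b7:-

  [0] b0 r8: no row ⇒ E
  [1] b0 r4: had r8 ⇒ C
  [2] b2 r9: no row ⇒ E
  [3] b1 r9: no row ⇒ E
  [4] b0 r4: had r4 ⇒ H
  [5] b2 r9: had r9 ⇒ H
  [6] b2 r3: had r9 ⇒ C
  [7] b4 r0: no row ⇒ E
  [8] b3 r7: no row ⇒ E
  [9] b0 r4: had r4 ⇒ H
  [10] b3 r7: had r7 ⇒ H
  [11] b6 r0: no row ⇒ E
  [12] b3 r8: had r7 ⇒ C
  [13] b0 r8: had r4 ⇒ C
  [14] b6 r0: had r0 ⇒ H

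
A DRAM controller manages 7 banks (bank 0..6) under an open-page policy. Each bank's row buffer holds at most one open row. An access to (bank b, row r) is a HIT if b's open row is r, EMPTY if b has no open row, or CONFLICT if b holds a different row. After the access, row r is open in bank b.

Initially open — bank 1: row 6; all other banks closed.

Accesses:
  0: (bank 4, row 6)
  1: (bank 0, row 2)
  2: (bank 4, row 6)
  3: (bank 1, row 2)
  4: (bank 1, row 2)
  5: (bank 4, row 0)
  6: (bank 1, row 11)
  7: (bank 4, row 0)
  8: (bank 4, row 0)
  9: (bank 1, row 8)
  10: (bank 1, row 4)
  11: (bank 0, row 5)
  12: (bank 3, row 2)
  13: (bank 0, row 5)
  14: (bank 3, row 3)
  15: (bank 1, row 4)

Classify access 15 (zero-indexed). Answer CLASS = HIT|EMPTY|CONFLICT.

CLASS = HIT

step 0: bank4 None->6 [EMPTY]
step 1: bank0 None->2 [EMPTY]
step 2: bank4 6->6 [HIT]
step 3: bank1 6->2 [CONFLICT]
step 4: bank1 2->2 [HIT]
step 5: bank4 6->0 [CONFLICT]
step 6: bank1 2->11 [CONFLICT]
step 7: bank4 0->0 [HIT]
step 8: bank4 0->0 [HIT]
step 9: bank1 11->8 [CONFLICT]
step 10: bank1 8->4 [CONFLICT]
step 11: bank0 2->5 [CONFLICT]
step 12: bank3 None->2 [EMPTY]
step 13: bank0 5->5 [HIT]
step 14: bank3 2->3 [CONFLICT]
step 15: bank1 4->4 [HIT]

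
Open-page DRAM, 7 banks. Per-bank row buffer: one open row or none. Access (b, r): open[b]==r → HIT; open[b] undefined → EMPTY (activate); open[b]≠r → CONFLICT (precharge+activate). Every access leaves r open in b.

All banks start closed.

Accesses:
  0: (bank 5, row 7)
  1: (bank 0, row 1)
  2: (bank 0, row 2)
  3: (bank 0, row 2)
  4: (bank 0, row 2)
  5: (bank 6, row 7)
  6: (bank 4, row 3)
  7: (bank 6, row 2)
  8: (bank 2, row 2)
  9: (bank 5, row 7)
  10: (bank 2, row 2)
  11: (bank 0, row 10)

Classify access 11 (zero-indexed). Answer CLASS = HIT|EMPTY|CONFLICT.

CLASS = CONFLICT

#0 (5,7) E
#1 (0,1) E
#2 (0,2) C  (was 1)
#3 (0,2) H  (was 2)
#4 (0,2) H  (was 2)
#5 (6,7) E
#6 (4,3) E
#7 (6,2) C  (was 7)
#8 (2,2) E
#9 (5,7) H  (was 7)
#10 (2,2) H  (was 2)
#11 (0,10) C  (was 2)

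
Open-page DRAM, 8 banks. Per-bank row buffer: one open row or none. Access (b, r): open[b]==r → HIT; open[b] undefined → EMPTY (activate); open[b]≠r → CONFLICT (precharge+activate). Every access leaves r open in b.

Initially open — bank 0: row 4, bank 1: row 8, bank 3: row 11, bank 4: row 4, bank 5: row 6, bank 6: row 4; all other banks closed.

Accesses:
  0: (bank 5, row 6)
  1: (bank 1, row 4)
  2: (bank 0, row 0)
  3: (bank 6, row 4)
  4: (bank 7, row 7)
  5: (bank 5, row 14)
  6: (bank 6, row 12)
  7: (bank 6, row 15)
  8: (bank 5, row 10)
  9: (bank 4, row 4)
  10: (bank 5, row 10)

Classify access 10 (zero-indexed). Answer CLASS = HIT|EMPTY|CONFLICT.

CLASS = HIT

0: bank 5 row 6 — prev 6 → HIT
1: bank 1 row 4 — prev 8 → CONFLICT
2: bank 0 row 0 — prev 4 → CONFLICT
3: bank 6 row 4 — prev 4 → HIT
4: bank 7 row 7 — prev None → EMPTY
5: bank 5 row 14 — prev 6 → CONFLICT
6: bank 6 row 12 — prev 4 → CONFLICT
7: bank 6 row 15 — prev 12 → CONFLICT
8: bank 5 row 10 — prev 14 → CONFLICT
9: bank 4 row 4 — prev 4 → HIT
10: bank 5 row 10 — prev 10 → HIT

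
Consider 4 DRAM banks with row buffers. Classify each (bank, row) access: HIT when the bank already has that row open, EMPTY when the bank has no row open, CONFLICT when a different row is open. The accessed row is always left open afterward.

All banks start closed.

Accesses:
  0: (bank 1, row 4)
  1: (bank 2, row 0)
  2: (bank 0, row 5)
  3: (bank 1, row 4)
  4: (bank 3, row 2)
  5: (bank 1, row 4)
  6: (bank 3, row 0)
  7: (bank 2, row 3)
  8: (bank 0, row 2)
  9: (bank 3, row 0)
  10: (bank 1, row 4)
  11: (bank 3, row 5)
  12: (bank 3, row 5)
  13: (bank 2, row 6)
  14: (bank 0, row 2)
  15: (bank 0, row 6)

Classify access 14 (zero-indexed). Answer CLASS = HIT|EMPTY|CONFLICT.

CLASS = HIT

  [0] b1 r4: no row ⇒ E
  [1] b2 r0: no row ⇒ E
  [2] b0 r5: no row ⇒ E
  [3] b1 r4: had r4 ⇒ H
  [4] b3 r2: no row ⇒ E
  [5] b1 r4: had r4 ⇒ H
  [6] b3 r0: had r2 ⇒ C
  [7] b2 r3: had r0 ⇒ C
  [8] b0 r2: had r5 ⇒ C
  [9] b3 r0: had r0 ⇒ H
  [10] b1 r4: had r4 ⇒ H
  [11] b3 r5: had r0 ⇒ C
  [12] b3 r5: had r5 ⇒ H
  [13] b2 r6: had r3 ⇒ C
  [14] b0 r2: had r2 ⇒ H
  [15] b0 r6: had r2 ⇒ C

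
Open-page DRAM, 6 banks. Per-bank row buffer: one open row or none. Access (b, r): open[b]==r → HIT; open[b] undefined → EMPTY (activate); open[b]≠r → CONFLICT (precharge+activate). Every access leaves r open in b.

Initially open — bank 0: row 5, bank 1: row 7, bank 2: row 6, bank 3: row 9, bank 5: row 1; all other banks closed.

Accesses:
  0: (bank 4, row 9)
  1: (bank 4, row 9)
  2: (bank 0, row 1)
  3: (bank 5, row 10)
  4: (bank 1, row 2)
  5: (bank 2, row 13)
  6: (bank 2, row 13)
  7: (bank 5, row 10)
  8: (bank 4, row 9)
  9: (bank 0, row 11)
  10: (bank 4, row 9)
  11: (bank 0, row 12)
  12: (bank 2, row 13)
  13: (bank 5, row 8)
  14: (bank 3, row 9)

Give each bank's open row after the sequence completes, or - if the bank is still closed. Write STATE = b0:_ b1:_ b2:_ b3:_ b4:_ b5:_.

STATE = b0:12 b1:2 b2:13 b3:9 b4:9 b5:8

#0 (4,9) E
#1 (4,9) H  (was 9)
#2 (0,1) C  (was 5)
#3 (5,10) C  (was 1)
#4 (1,2) C  (was 7)
#5 (2,13) C  (was 6)
#6 (2,13) H  (was 13)
#7 (5,10) H  (was 10)
#8 (4,9) H  (was 9)
#9 (0,11) C  (was 1)
#10 (4,9) H  (was 9)
#11 (0,12) C  (was 11)
#12 (2,13) H  (was 13)
#13 (5,8) C  (was 10)
#14 (3,9) H  (was 9)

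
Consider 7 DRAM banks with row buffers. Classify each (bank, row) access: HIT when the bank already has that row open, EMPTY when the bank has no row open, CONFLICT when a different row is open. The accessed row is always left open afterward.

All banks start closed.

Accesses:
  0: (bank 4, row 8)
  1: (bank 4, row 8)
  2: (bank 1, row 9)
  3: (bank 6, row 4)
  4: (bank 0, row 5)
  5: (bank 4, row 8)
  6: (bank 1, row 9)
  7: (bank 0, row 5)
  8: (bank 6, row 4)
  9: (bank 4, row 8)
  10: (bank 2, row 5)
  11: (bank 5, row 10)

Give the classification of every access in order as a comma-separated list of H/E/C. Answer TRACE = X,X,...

TRACE = E,H,E,E,E,H,H,H,H,H,E,E

#0 (4,8) E
#1 (4,8) H  (was 8)
#2 (1,9) E
#3 (6,4) E
#4 (0,5) E
#5 (4,8) H  (was 8)
#6 (1,9) H  (was 9)
#7 (0,5) H  (was 5)
#8 (6,4) H  (was 4)
#9 (4,8) H  (was 8)
#10 (2,5) E
#11 (5,10) E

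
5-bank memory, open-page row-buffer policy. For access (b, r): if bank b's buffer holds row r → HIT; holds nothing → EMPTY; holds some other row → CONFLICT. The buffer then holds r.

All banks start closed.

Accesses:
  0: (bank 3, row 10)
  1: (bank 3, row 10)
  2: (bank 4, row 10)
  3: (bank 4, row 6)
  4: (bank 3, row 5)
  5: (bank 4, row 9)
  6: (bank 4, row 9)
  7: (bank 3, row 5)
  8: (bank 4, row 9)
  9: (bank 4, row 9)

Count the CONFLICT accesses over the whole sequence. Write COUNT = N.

#0 (3,10) E
#1 (3,10) H  (was 10)
#2 (4,10) E
#3 (4,6) C  (was 10)
#4 (3,5) C  (was 10)
#5 (4,9) C  (was 6)
#6 (4,9) H  (was 9)
#7 (3,5) H  (was 5)
#8 (4,9) H  (was 9)
#9 (4,9) H  (was 9)

COUNT = 3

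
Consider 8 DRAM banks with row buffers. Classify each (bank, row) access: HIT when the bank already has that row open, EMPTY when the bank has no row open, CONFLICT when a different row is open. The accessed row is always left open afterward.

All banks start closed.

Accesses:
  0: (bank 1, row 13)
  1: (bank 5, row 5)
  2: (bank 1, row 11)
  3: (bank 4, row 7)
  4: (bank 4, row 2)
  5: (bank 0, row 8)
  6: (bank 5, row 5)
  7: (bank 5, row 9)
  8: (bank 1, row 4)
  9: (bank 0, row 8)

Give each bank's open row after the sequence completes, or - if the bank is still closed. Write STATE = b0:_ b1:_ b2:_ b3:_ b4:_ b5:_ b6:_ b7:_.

STATE = b0:8 b1:4 b2:- b3:- b4:2 b5:9 b6:- b7:-

  [0] b1 r13: no row ⇒ E
  [1] b5 r5: no row ⇒ E
  [2] b1 r11: had r13 ⇒ C
  [3] b4 r7: no row ⇒ E
  [4] b4 r2: had r7 ⇒ C
  [5] b0 r8: no row ⇒ E
  [6] b5 r5: had r5 ⇒ H
  [7] b5 r9: had r5 ⇒ C
  [8] b1 r4: had r11 ⇒ C
  [9] b0 r8: had r8 ⇒ H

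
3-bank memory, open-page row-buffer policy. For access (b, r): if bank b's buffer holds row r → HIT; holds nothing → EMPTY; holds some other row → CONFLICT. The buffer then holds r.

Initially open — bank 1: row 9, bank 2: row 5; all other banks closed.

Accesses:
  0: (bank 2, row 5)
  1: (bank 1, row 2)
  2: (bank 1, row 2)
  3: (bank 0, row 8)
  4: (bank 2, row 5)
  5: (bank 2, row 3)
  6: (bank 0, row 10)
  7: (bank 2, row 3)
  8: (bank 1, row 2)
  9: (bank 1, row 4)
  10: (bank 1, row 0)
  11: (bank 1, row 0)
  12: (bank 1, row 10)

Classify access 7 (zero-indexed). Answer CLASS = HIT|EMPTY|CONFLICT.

CLASS = HIT

#0 (2,5) H  (was 5)
#1 (1,2) C  (was 9)
#2 (1,2) H  (was 2)
#3 (0,8) E
#4 (2,5) H  (was 5)
#5 (2,3) C  (was 5)
#6 (0,10) C  (was 8)
#7 (2,3) H  (was 3)
#8 (1,2) H  (was 2)
#9 (1,4) C  (was 2)
#10 (1,0) C  (was 4)
#11 (1,0) H  (was 0)
#12 (1,10) C  (was 0)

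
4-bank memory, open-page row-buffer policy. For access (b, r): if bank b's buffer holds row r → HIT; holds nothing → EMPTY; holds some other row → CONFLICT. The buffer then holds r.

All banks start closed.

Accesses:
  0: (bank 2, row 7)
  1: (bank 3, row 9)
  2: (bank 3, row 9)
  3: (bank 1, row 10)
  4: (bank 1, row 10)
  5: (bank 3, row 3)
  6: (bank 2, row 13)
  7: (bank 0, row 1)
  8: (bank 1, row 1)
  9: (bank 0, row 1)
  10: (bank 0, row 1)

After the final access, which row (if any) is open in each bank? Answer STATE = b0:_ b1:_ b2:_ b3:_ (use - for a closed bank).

0: bank 2 row 7 — prev None → EMPTY
1: bank 3 row 9 — prev None → EMPTY
2: bank 3 row 9 — prev 9 → HIT
3: bank 1 row 10 — prev None → EMPTY
4: bank 1 row 10 — prev 10 → HIT
5: bank 3 row 3 — prev 9 → CONFLICT
6: bank 2 row 13 — prev 7 → CONFLICT
7: bank 0 row 1 — prev None → EMPTY
8: bank 1 row 1 — prev 10 → CONFLICT
9: bank 0 row 1 — prev 1 → HIT
10: bank 0 row 1 — prev 1 → HIT

STATE = b0:1 b1:1 b2:13 b3:3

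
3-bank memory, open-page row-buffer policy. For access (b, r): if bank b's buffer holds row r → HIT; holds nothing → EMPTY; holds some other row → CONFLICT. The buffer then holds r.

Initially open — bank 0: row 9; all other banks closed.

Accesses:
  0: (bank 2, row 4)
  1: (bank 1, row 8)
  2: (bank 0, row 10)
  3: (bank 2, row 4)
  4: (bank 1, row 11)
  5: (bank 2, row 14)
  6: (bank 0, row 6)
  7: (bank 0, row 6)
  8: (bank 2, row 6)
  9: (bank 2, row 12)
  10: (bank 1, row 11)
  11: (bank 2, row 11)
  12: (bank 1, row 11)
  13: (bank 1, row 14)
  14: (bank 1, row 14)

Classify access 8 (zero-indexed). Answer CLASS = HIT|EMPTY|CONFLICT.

CLASS = CONFLICT

  [0] b2 r4: no row ⇒ E
  [1] b1 r8: no row ⇒ E
  [2] b0 r10: had r9 ⇒ C
  [3] b2 r4: had r4 ⇒ H
  [4] b1 r11: had r8 ⇒ C
  [5] b2 r14: had r4 ⇒ C
  [6] b0 r6: had r10 ⇒ C
  [7] b0 r6: had r6 ⇒ H
  [8] b2 r6: had r14 ⇒ C
  [9] b2 r12: had r6 ⇒ C
  [10] b1 r11: had r11 ⇒ H
  [11] b2 r11: had r12 ⇒ C
  [12] b1 r11: had r11 ⇒ H
  [13] b1 r14: had r11 ⇒ C
  [14] b1 r14: had r14 ⇒ H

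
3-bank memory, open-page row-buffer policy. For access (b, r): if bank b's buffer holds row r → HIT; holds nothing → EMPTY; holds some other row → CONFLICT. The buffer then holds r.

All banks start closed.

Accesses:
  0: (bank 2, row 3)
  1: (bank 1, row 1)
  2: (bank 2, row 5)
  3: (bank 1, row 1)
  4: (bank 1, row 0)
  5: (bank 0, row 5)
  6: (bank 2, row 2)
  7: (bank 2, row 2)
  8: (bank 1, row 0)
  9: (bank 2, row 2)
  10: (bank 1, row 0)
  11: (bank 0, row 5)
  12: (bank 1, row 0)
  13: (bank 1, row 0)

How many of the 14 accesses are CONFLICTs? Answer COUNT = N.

COUNT = 3

  [0] b2 r3: no row ⇒ E
  [1] b1 r1: no row ⇒ E
  [2] b2 r5: had r3 ⇒ C
  [3] b1 r1: had r1 ⇒ H
  [4] b1 r0: had r1 ⇒ C
  [5] b0 r5: no row ⇒ E
  [6] b2 r2: had r5 ⇒ C
  [7] b2 r2: had r2 ⇒ H
  [8] b1 r0: had r0 ⇒ H
  [9] b2 r2: had r2 ⇒ H
  [10] b1 r0: had r0 ⇒ H
  [11] b0 r5: had r5 ⇒ H
  [12] b1 r0: had r0 ⇒ H
  [13] b1 r0: had r0 ⇒ H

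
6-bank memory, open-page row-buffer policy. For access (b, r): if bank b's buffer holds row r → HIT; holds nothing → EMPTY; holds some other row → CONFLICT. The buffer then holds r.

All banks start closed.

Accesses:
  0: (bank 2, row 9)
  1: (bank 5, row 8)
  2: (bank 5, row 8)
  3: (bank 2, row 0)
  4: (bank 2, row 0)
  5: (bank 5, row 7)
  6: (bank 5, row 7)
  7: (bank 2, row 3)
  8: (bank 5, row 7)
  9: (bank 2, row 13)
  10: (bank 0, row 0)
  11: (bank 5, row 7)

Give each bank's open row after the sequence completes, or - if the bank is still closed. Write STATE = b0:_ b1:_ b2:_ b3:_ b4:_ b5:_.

  [0] b2 r9: no row ⇒ E
  [1] b5 r8: no row ⇒ E
  [2] b5 r8: had r8 ⇒ H
  [3] b2 r0: had r9 ⇒ C
  [4] b2 r0: had r0 ⇒ H
  [5] b5 r7: had r8 ⇒ C
  [6] b5 r7: had r7 ⇒ H
  [7] b2 r3: had r0 ⇒ C
  [8] b5 r7: had r7 ⇒ H
  [9] b2 r13: had r3 ⇒ C
  [10] b0 r0: no row ⇒ E
  [11] b5 r7: had r7 ⇒ H

STATE = b0:0 b1:- b2:13 b3:- b4:- b5:7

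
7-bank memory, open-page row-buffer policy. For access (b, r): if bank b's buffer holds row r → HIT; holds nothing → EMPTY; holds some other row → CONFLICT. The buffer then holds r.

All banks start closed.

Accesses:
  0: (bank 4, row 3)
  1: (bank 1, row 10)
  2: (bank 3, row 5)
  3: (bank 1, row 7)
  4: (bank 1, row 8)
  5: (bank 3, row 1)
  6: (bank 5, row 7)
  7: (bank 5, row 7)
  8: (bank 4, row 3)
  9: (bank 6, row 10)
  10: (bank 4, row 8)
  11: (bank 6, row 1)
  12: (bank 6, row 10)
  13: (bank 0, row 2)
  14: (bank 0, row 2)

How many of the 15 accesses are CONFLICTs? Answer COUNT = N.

#0 (4,3) E
#1 (1,10) E
#2 (3,5) E
#3 (1,7) C  (was 10)
#4 (1,8) C  (was 7)
#5 (3,1) C  (was 5)
#6 (5,7) E
#7 (5,7) H  (was 7)
#8 (4,3) H  (was 3)
#9 (6,10) E
#10 (4,8) C  (was 3)
#11 (6,1) C  (was 10)
#12 (6,10) C  (was 1)
#13 (0,2) E
#14 (0,2) H  (was 2)

COUNT = 6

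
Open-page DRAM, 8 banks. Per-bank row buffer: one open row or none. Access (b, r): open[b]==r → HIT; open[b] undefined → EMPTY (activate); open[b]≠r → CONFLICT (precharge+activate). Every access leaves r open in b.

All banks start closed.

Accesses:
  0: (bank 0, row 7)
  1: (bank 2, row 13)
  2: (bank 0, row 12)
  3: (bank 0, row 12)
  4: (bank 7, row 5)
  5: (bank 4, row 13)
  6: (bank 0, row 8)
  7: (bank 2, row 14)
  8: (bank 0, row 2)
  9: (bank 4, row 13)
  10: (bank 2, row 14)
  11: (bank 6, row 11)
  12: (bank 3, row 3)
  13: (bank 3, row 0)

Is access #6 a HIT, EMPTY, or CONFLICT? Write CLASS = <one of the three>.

0: bank 0 row 7 — prev None → EMPTY
1: bank 2 row 13 — prev None → EMPTY
2: bank 0 row 12 — prev 7 → CONFLICT
3: bank 0 row 12 — prev 12 → HIT
4: bank 7 row 5 — prev None → EMPTY
5: bank 4 row 13 — prev None → EMPTY
6: bank 0 row 8 — prev 12 → CONFLICT
7: bank 2 row 14 — prev 13 → CONFLICT
8: bank 0 row 2 — prev 8 → CONFLICT
9: bank 4 row 13 — prev 13 → HIT
10: bank 2 row 14 — prev 14 → HIT
11: bank 6 row 11 — prev None → EMPTY
12: bank 3 row 3 — prev None → EMPTY
13: bank 3 row 0 — prev 3 → CONFLICT

CLASS = CONFLICT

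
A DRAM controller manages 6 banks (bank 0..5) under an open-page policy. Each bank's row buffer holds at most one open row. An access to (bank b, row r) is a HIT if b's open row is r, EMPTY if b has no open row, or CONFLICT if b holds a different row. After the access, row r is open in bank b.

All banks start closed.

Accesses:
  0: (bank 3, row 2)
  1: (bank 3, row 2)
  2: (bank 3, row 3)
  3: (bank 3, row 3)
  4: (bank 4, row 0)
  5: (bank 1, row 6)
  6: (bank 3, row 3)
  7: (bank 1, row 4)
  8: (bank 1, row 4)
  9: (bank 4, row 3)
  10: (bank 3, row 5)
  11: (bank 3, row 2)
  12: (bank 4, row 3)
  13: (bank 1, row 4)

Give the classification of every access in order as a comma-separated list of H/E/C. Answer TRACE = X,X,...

TRACE = E,H,C,H,E,E,H,C,H,C,C,C,H,H

#0 (3,2) E
#1 (3,2) H  (was 2)
#2 (3,3) C  (was 2)
#3 (3,3) H  (was 3)
#4 (4,0) E
#5 (1,6) E
#6 (3,3) H  (was 3)
#7 (1,4) C  (was 6)
#8 (1,4) H  (was 4)
#9 (4,3) C  (was 0)
#10 (3,5) C  (was 3)
#11 (3,2) C  (was 5)
#12 (4,3) H  (was 3)
#13 (1,4) H  (was 4)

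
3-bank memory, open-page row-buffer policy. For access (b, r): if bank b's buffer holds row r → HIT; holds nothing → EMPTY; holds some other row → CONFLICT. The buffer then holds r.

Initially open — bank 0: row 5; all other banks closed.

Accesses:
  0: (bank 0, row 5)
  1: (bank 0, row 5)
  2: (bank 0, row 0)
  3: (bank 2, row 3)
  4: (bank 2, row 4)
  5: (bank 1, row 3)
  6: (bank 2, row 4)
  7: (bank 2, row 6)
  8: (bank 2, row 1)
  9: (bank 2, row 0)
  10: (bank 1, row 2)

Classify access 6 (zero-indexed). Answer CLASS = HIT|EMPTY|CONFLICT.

CLASS = HIT

step 0: bank0 5->5 [HIT]
step 1: bank0 5->5 [HIT]
step 2: bank0 5->0 [CONFLICT]
step 3: bank2 None->3 [EMPTY]
step 4: bank2 3->4 [CONFLICT]
step 5: bank1 None->3 [EMPTY]
step 6: bank2 4->4 [HIT]
step 7: bank2 4->6 [CONFLICT]
step 8: bank2 6->1 [CONFLICT]
step 9: bank2 1->0 [CONFLICT]
step 10: bank1 3->2 [CONFLICT]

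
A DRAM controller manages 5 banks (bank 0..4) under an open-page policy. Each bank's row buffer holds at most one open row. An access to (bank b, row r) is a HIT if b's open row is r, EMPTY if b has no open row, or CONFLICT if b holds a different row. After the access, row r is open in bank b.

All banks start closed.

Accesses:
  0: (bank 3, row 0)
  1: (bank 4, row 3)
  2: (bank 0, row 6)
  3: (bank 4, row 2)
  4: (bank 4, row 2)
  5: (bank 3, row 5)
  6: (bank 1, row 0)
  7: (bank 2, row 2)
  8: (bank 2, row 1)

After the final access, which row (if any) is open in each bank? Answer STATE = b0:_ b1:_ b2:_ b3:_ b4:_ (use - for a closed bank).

#0 (3,0) E
#1 (4,3) E
#2 (0,6) E
#3 (4,2) C  (was 3)
#4 (4,2) H  (was 2)
#5 (3,5) C  (was 0)
#6 (1,0) E
#7 (2,2) E
#8 (2,1) C  (was 2)

STATE = b0:6 b1:0 b2:1 b3:5 b4:2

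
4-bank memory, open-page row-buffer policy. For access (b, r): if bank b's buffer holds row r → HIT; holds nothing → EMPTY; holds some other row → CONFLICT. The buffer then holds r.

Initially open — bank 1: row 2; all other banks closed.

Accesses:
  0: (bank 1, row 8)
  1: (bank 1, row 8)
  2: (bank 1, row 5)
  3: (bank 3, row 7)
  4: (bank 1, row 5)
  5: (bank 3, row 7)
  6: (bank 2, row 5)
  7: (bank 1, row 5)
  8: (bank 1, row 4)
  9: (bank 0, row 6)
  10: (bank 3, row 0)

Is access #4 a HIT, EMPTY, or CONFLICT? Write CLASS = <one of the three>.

CLASS = HIT

step 0: bank1 2->8 [CONFLICT]
step 1: bank1 8->8 [HIT]
step 2: bank1 8->5 [CONFLICT]
step 3: bank3 None->7 [EMPTY]
step 4: bank1 5->5 [HIT]
step 5: bank3 7->7 [HIT]
step 6: bank2 None->5 [EMPTY]
step 7: bank1 5->5 [HIT]
step 8: bank1 5->4 [CONFLICT]
step 9: bank0 None->6 [EMPTY]
step 10: bank3 7->0 [CONFLICT]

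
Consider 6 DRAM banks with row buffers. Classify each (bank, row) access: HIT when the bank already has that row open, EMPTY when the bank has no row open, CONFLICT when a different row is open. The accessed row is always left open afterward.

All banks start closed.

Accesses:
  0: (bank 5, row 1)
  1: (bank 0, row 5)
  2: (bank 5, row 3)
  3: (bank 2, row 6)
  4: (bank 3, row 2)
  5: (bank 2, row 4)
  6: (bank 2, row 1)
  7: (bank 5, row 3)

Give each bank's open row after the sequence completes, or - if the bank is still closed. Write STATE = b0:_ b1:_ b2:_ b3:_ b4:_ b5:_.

0: bank 5 row 1 — prev None → EMPTY
1: bank 0 row 5 — prev None → EMPTY
2: bank 5 row 3 — prev 1 → CONFLICT
3: bank 2 row 6 — prev None → EMPTY
4: bank 3 row 2 — prev None → EMPTY
5: bank 2 row 4 — prev 6 → CONFLICT
6: bank 2 row 1 — prev 4 → CONFLICT
7: bank 5 row 3 — prev 3 → HIT

STATE = b0:5 b1:- b2:1 b3:2 b4:- b5:3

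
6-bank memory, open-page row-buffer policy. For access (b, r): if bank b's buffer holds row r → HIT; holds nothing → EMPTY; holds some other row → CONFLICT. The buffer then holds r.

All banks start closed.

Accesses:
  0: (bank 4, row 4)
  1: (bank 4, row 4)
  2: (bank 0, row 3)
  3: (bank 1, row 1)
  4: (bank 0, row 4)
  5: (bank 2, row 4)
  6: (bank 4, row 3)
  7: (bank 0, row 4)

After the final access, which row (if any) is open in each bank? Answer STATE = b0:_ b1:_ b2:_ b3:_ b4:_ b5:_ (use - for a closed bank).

step 0: bank4 None->4 [EMPTY]
step 1: bank4 4->4 [HIT]
step 2: bank0 None->3 [EMPTY]
step 3: bank1 None->1 [EMPTY]
step 4: bank0 3->4 [CONFLICT]
step 5: bank2 None->4 [EMPTY]
step 6: bank4 4->3 [CONFLICT]
step 7: bank0 4->4 [HIT]

STATE = b0:4 b1:1 b2:4 b3:- b4:3 b5:-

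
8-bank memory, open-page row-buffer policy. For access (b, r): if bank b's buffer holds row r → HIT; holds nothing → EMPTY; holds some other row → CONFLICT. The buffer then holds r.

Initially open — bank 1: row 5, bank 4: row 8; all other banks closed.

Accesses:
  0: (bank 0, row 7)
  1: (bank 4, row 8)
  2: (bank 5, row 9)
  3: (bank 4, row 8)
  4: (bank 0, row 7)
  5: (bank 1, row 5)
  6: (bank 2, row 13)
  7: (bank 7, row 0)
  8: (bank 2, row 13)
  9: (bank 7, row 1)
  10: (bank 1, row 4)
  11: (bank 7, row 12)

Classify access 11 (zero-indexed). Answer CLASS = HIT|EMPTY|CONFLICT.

0: bank 0 row 7 — prev None → EMPTY
1: bank 4 row 8 — prev 8 → HIT
2: bank 5 row 9 — prev None → EMPTY
3: bank 4 row 8 — prev 8 → HIT
4: bank 0 row 7 — prev 7 → HIT
5: bank 1 row 5 — prev 5 → HIT
6: bank 2 row 13 — prev None → EMPTY
7: bank 7 row 0 — prev None → EMPTY
8: bank 2 row 13 — prev 13 → HIT
9: bank 7 row 1 — prev 0 → CONFLICT
10: bank 1 row 4 — prev 5 → CONFLICT
11: bank 7 row 12 — prev 1 → CONFLICT

CLASS = CONFLICT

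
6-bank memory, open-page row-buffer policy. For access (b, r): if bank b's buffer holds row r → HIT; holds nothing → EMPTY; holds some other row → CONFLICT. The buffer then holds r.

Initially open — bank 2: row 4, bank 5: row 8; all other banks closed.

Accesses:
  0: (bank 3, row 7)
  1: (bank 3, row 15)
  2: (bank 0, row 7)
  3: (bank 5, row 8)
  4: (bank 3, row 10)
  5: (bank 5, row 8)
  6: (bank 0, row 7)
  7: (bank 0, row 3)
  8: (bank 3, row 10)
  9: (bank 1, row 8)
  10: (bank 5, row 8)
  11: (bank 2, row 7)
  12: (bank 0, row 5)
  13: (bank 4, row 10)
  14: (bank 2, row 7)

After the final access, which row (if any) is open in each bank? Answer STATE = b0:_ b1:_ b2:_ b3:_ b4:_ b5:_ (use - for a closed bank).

STATE = b0:5 b1:8 b2:7 b3:10 b4:10 b5:8

step 0: bank3 None->7 [EMPTY]
step 1: bank3 7->15 [CONFLICT]
step 2: bank0 None->7 [EMPTY]
step 3: bank5 8->8 [HIT]
step 4: bank3 15->10 [CONFLICT]
step 5: bank5 8->8 [HIT]
step 6: bank0 7->7 [HIT]
step 7: bank0 7->3 [CONFLICT]
step 8: bank3 10->10 [HIT]
step 9: bank1 None->8 [EMPTY]
step 10: bank5 8->8 [HIT]
step 11: bank2 4->7 [CONFLICT]
step 12: bank0 3->5 [CONFLICT]
step 13: bank4 None->10 [EMPTY]
step 14: bank2 7->7 [HIT]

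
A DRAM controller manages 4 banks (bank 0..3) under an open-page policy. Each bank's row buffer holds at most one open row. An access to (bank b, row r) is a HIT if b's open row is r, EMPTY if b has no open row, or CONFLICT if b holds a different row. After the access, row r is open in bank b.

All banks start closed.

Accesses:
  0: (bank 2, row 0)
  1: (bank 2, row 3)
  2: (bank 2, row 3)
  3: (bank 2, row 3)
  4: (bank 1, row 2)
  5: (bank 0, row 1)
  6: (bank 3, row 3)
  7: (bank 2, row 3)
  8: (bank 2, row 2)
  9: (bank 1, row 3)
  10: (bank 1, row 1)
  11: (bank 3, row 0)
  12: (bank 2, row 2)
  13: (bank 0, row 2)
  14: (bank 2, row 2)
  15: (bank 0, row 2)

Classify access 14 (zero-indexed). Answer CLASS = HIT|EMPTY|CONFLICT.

CLASS = HIT

#0 (2,0) E
#1 (2,3) C  (was 0)
#2 (2,3) H  (was 3)
#3 (2,3) H  (was 3)
#4 (1,2) E
#5 (0,1) E
#6 (3,3) E
#7 (2,3) H  (was 3)
#8 (2,2) C  (was 3)
#9 (1,3) C  (was 2)
#10 (1,1) C  (was 3)
#11 (3,0) C  (was 3)
#12 (2,2) H  (was 2)
#13 (0,2) C  (was 1)
#14 (2,2) H  (was 2)
#15 (0,2) H  (was 2)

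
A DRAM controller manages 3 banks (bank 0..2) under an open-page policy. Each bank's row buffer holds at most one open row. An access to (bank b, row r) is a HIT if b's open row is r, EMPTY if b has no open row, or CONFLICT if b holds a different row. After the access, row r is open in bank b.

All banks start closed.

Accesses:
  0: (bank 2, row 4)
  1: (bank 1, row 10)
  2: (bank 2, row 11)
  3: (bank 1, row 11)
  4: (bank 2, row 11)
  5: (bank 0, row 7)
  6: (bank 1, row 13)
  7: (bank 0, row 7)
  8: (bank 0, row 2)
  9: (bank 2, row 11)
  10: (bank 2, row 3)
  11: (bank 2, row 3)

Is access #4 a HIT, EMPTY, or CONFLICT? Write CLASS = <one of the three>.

CLASS = HIT

step 0: bank2 None->4 [EMPTY]
step 1: bank1 None->10 [EMPTY]
step 2: bank2 4->11 [CONFLICT]
step 3: bank1 10->11 [CONFLICT]
step 4: bank2 11->11 [HIT]
step 5: bank0 None->7 [EMPTY]
step 6: bank1 11->13 [CONFLICT]
step 7: bank0 7->7 [HIT]
step 8: bank0 7->2 [CONFLICT]
step 9: bank2 11->11 [HIT]
step 10: bank2 11->3 [CONFLICT]
step 11: bank2 3->3 [HIT]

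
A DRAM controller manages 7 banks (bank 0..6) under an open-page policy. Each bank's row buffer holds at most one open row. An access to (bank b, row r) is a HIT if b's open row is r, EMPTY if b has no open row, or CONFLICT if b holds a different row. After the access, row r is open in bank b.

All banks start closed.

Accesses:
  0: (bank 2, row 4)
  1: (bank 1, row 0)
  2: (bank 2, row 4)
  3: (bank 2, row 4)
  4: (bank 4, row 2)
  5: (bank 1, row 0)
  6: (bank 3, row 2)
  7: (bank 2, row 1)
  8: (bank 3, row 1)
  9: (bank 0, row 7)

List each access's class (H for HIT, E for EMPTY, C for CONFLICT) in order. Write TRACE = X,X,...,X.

TRACE = E,E,H,H,E,H,E,C,C,E

  [0] b2 r4: no row ⇒ E
  [1] b1 r0: no row ⇒ E
  [2] b2 r4: had r4 ⇒ H
  [3] b2 r4: had r4 ⇒ H
  [4] b4 r2: no row ⇒ E
  [5] b1 r0: had r0 ⇒ H
  [6] b3 r2: no row ⇒ E
  [7] b2 r1: had r4 ⇒ C
  [8] b3 r1: had r2 ⇒ C
  [9] b0 r7: no row ⇒ E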